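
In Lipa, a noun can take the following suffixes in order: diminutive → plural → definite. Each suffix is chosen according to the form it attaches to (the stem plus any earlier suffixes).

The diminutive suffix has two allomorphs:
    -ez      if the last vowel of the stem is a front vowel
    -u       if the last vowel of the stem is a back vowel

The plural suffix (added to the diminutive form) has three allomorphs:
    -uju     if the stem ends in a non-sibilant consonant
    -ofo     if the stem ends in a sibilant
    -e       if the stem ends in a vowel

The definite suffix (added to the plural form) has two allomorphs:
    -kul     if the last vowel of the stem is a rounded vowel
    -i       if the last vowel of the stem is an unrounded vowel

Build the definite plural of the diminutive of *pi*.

piezofokul

*pi* — last vowel /i/ (a front vowel) → -ez → *piez*.
The diminutive form *piez*: final sound = /z/, a sibilant → -ofo → *piezofo*.
The last vowel of the plural form *piezofo* is /o/, which is a rounded vowel, so the definite suffix is -kul, giving *piezofokul*.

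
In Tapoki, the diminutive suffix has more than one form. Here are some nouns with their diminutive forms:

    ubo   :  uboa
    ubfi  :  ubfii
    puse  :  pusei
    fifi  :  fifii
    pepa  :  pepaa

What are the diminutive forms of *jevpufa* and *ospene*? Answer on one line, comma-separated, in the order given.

jevpufaa, ospenei

The alternation tracks the last vowel of the stem — -i when the last vowel of the stem is a front vowel (*ubfi*, *puse*, *fifi*); -a when the last vowel of the stem is a back vowel (*ubo*, *pepa*).
Since the last vowel of *jevpufa* is /a/ (a back vowel), it takes -a, giving *jevpufaa*.
*ospene*: last vowel = /e/, a front vowel → -i → *ospenei*.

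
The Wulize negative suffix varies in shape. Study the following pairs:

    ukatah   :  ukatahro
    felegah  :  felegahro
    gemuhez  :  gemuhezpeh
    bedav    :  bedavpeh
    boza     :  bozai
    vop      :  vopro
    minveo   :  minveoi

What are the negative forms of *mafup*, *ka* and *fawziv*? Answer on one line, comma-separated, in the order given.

The pattern is voicing of the final sound: -ro when the stem ends in a voiceless consonant (*ukatah*, *felegah*, *vop*); -peh when the stem ends in a voiced consonant (*gemuhez*, *bedav*); -i when the stem ends in a vowel (*boza*, *minveo*).
*mafup*: final sound = /p/, a voiceless consonant → -ro → *mafupro*.
*ka*: final sound = /a/, a vowel → -i → *kai*.
Since the final sound of *fawziv* is /v/ (a voiced consonant), it takes -peh, giving *fawzivpeh*.

mafupro, kai, fawzivpeh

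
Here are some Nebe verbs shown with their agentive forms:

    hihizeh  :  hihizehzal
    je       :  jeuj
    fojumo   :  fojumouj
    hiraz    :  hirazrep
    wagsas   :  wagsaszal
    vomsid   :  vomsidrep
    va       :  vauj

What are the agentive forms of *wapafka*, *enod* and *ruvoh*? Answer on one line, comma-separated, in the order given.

The pattern is voicing of the final sound: -zal when the stem ends in a voiceless consonant (*hihizeh*, *wagsas*); -rep when the stem ends in a voiced consonant (*hiraz*, *vomsid*); -uj when the stem ends in a vowel (*je*, *fojumo*, *va*).
*wapafka* — final sound /a/ (a vowel) → -uj → *wapafkauj*.
*enod* — final sound /d/ (a voiced consonant) → -rep → *enodrep*.
Since the final sound of *ruvoh* is /h/ (a voiceless consonant), it takes -zal, giving *ruvohzal*.

wapafkauj, enodrep, ruvohzal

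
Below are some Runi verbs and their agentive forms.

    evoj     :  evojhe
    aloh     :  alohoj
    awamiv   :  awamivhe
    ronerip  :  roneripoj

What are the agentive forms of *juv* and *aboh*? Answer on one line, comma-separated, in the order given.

The suffix is conditioned by the final consonant: -oj when the stem ends in a voiceless consonant (*aloh*, *ronerip*); -he when the stem ends in a voiced consonant (*evoj*, *awamiv*).
*juv*: final consonant = /v/, voiced → -he → *juvhe*.
The final consonant of *aboh* is /h/, which is voiceless, so the suffix is -oj, giving *abohoj*.

juvhe, abohoj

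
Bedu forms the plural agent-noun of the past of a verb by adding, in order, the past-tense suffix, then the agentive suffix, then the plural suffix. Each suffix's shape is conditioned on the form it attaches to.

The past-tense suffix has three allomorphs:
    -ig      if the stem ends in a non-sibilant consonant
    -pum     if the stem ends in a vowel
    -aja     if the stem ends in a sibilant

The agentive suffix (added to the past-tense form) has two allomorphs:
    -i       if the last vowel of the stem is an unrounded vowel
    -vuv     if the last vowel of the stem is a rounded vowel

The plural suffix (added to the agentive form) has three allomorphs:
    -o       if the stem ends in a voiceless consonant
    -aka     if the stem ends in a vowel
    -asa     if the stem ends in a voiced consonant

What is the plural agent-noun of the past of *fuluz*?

fuluzajaiaka

The final sound of *fuluz* is /z/, which is a sibilant, so the past-tense suffix is -aja, giving *fuluzaja*.
The past-tense form *fuluzaja* — last vowel /a/ (an unrounded vowel) → -i → *fuluzajai*.
The final sound of the agentive form *fuluzajai* is /i/, which is a vowel, so the plural suffix is -aka, giving *fuluzajaiaka*.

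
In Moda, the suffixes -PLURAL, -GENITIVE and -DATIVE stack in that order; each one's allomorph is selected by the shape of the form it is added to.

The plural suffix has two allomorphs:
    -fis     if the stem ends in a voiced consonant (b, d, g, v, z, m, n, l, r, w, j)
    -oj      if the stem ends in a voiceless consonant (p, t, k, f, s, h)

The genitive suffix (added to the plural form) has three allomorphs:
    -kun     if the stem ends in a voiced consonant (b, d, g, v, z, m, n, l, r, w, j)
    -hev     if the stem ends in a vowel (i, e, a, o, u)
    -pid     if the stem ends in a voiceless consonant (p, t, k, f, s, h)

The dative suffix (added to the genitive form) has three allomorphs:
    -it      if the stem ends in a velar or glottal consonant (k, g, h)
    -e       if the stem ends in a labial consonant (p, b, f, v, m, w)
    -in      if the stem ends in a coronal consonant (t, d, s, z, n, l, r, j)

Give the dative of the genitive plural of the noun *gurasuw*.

*gurasuw* — final consonant /w/ (voiced) → -fis → *gurasuwfis*.
The final sound of the plural form *gurasuwfis* is /s/, which is a voiceless consonant, so the genitive suffix is -pid, giving *gurasuwfispid*.
Since the final consonant of the genitive form *gurasuwfispid* is /d/ (coronal), it takes -in, giving *gurasuwfispidin*.

gurasuwfispidin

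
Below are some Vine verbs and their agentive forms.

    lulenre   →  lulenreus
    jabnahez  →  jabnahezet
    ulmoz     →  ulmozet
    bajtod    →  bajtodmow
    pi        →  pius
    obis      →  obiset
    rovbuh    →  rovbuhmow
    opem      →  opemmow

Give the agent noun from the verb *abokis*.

The pattern is sibilance of the final sound: -et when the stem ends in a sibilant (*jabnahez*, *ulmoz*, *obis*); -mow when the stem ends in a non-sibilant consonant (*bajtod*, *rovbuh*, *opem*); -us when the stem ends in a vowel (*lulenre*, *pi*).
*abokis*: final sound = /s/, a sibilant → -et → *abokiset*.

abokiset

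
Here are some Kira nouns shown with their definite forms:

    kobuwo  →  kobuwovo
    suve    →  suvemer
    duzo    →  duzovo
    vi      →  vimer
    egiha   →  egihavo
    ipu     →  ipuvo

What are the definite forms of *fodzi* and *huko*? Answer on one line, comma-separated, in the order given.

Looking at the last vowel of each stem: -mer when the last vowel of the stem is a front vowel (*suve*, *vi*); -vo when the last vowel of the stem is a back vowel (*kobuwo*, *duzo*, *egiha*, *ipu*).
*fodzi* — last vowel /i/ (a front vowel) → -mer → *fodzimer*.
The last vowel of *huko* is /o/, which is a back vowel, so the suffix is -vo, giving *hukovo*.

fodzimer, hukovo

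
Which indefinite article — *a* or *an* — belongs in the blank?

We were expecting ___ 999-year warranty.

a

The indefinite article is chosen by the initial *sound* of the following word, not its spelling.
The number *999* is spoken "nine hundred …", beginning with /naɪn/ — a consonant sound.
So the article is *a*: We were expecting a 999-year warranty.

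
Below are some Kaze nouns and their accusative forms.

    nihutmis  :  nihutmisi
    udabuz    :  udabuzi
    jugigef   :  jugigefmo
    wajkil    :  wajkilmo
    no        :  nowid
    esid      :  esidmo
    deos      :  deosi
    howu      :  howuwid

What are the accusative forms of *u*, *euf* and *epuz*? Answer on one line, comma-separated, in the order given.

The suffix is conditioned by the final sound: -i when the stem ends in a sibilant (*nihutmis*, *udabuz*, *deos*); -mo when the stem ends in a non-sibilant consonant (*jugigef*, *wajkil*, *esid*); -wid when the stem ends in a vowel (*no*, *howu*).
Since the final sound of *u* is /u/ (a vowel), it takes -wid, giving *uwid*.
The final sound of *euf* is /f/, which is a non-sibilant consonant, so the suffix is -mo, giving *eufmo*.
Since the final sound of *epuz* is /z/ (a sibilant), it takes -i, giving *epuzi*.

uwid, eufmo, epuzi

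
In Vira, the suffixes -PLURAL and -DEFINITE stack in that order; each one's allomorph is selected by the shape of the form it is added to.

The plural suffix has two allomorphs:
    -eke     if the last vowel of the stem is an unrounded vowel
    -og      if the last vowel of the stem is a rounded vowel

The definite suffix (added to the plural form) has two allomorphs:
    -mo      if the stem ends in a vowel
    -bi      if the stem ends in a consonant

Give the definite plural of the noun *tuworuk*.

Since the last vowel of *tuworuk* is /u/ (a rounded vowel), it takes -og, giving *tuworukog*.
The plural form *tuworukog*: final sound = /g/, a consonant → -bi → *tuworukogbi*.

tuworukogbi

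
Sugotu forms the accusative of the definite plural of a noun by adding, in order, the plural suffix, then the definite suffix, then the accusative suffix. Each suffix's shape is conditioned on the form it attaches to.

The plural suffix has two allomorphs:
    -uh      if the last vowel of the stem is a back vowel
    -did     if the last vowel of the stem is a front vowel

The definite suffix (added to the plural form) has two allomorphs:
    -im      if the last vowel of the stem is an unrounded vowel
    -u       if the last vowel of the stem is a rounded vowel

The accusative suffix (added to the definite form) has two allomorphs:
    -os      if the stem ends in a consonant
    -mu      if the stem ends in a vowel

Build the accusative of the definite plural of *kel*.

*kel*: last vowel = /e/, a front vowel → -did → *keldid*.
The last vowel of the plural form *keldid* is /i/, which is an unrounded vowel, so the definite suffix is -im, giving *keldidim*.
The definite form *keldidim*: final sound = /m/, a consonant → -os → *keldidimos*.

keldidimos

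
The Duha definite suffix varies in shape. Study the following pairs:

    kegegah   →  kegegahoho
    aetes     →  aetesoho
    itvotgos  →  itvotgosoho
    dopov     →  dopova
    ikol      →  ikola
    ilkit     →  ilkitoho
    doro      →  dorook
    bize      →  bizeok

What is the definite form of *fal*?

fala

The suffix is conditioned by the final sound: -oho when the stem ends in a voiceless consonant (*kegegah*, *aetes*, *itvotgos*, *ilkit*); -a when the stem ends in a voiced consonant (*dopov*, *ikol*); -ok when the stem ends in a vowel (*doro*, *bize*).
*fal* — final sound /l/ (a voiced consonant) → -a → *fala*.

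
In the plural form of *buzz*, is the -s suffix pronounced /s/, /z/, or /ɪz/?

/ɪz/

The stem *buzz* ends in a sibilant (/s, z, ʃ, ʒ, tʃ, dʒ/).
The plural suffix surfaces as /ɪz/ after sibilants, /s/ after other voiceless consonants, and /z/ after other voiced sounds.
So the plural -s on *buzz* is pronounced /ɪz/.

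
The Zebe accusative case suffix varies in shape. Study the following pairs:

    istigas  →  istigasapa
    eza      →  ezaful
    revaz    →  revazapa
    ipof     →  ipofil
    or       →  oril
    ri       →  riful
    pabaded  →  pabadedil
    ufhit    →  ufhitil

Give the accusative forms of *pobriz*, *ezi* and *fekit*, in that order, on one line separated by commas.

The pattern is sibilance of the final sound: -apa when the stem ends in a sibilant (*istigas*, *revaz*); -il when the stem ends in a non-sibilant consonant (*ipof*, *or*, *pabaded*, *ufhit*); -ful when the stem ends in a vowel (*eza*, *ri*).
*pobriz* — final sound /z/ (a sibilant) → -apa → *pobrizapa*.
*ezi* — final sound /i/ (a vowel) → -ful → *eziful*.
*fekit* — final sound /t/ (a non-sibilant consonant) → -il → *fekitil*.

pobrizapa, eziful, fekitil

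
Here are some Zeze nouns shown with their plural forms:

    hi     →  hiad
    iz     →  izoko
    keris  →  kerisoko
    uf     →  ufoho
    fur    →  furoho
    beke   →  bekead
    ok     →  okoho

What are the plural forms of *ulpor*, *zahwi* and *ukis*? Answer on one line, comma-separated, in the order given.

The suffix is conditioned by the final sound: -oko when the stem ends in a sibilant (*iz*, *keris*); -oho when the stem ends in a non-sibilant consonant (*uf*, *fur*, *ok*); -ad when the stem ends in a vowel (*hi*, *beke*).
*ulpor* — final sound /r/ (a non-sibilant consonant) → -oho → *ulporoho*.
Since the final sound of *zahwi* is /i/ (a vowel), it takes -ad, giving *zahwiad*.
*ukis*: final sound = /s/, a sibilant → -oko → *ukisoko*.

ulporoho, zahwiad, ukisoko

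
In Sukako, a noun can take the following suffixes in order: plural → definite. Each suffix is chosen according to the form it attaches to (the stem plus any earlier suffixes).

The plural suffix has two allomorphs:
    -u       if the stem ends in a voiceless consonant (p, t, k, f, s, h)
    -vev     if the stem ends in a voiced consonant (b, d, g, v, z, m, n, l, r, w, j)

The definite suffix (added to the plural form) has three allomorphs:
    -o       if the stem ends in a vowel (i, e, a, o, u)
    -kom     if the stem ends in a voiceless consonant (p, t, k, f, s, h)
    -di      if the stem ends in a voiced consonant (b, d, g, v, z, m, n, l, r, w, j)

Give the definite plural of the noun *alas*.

alasuo

*alas* — final consonant /s/ (voiceless) → -u → *alasu*.
Since the final sound of the plural form *alasu* is /u/ (a vowel), it takes -o, giving *alasuo*.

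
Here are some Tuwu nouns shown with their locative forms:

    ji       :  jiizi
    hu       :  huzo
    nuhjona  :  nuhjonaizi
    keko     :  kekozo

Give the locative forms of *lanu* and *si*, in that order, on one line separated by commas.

lanuzo, siizi

Looking at the last vowel of each stem: -zo when the last vowel of the stem is a rounded vowel (*hu*, *keko*); -izi when the last vowel of the stem is an unrounded vowel (*ji*, *nuhjona*).
*lanu*: last vowel = /u/, a rounded vowel → -zo → *lanuzo*.
*si* — last vowel /i/ (an unrounded vowel) → -izi → *siizi*.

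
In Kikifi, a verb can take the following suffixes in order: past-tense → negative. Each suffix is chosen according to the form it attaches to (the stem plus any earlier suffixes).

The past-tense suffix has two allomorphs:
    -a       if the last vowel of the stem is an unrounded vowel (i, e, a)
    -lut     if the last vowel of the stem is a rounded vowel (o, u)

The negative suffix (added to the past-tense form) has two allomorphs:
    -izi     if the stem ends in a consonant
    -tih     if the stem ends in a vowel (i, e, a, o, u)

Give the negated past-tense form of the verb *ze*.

Since the last vowel of *ze* is /e/ (an unrounded vowel), it takes -a, giving *zea*.
The past-tense form *zea*: final sound = /a/, a vowel → -tih → *zeatih*.

zeatih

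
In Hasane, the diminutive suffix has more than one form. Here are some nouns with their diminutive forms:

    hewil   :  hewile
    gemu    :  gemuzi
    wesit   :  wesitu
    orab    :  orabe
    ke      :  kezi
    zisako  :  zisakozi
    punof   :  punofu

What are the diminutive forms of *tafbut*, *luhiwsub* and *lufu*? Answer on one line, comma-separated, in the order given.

tafbutu, luhiwsube, lufuzi

The suffix is conditioned by the final sound: -u when the stem ends in a voiceless consonant (*wesit*, *punof*); -e when the stem ends in a voiced consonant (*hewil*, *orab*); -zi when the stem ends in a vowel (*gemu*, *ke*, *zisako*).
*tafbut* — final sound /t/ (a voiceless consonant) → -u → *tafbutu*.
The final sound of *luhiwsub* is /b/, which is a voiced consonant, so the suffix is -e, giving *luhiwsube*.
*lufu*: final sound = /u/, a vowel → -zi → *lufuzi*.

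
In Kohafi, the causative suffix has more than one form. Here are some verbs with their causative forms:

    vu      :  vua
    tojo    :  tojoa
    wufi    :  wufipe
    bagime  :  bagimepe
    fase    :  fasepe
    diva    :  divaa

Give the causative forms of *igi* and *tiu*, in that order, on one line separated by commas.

Looking at the last vowel of each stem: -pe when the last vowel of the stem is a front vowel (*wufi*, *bagime*, *fase*); -a when the last vowel of the stem is a back vowel (*vu*, *tojo*, *diva*).
Since the last vowel of *igi* is /i/ (a front vowel), it takes -pe, giving *igipe*.
*tiu* — last vowel /u/ (a back vowel) → -a → *tiua*.

igipe, tiua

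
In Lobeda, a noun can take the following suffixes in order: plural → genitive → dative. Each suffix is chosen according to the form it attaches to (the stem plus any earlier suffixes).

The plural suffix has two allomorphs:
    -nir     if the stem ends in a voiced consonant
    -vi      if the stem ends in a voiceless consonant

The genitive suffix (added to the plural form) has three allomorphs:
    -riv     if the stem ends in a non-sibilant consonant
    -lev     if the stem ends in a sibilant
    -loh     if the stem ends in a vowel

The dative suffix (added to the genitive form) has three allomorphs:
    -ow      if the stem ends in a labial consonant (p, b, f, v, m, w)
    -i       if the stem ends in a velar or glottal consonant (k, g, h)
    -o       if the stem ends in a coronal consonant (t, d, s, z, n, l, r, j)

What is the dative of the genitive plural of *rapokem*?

rapokemnirrivow

The final consonant of *rapokem* is /m/, which is voiced, so the plural suffix is -nir, giving *rapokemnir*.
The final sound of the plural form *rapokemnir* is /r/, which is a non-sibilant consonant, so the genitive suffix is -riv, giving *rapokemnirriv*.
The final consonant of the genitive form *rapokemnirriv* is /v/, which is labial, so the dative suffix is -ow, giving *rapokemnirrivow*.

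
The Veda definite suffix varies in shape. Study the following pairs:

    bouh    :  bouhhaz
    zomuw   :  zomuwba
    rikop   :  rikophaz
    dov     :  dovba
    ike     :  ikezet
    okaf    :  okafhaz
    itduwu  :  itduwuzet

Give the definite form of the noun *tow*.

Looking at the final sound of each stem: -haz when the stem ends in a voiceless consonant (*bouh*, *rikop*, *okaf*); -ba when the stem ends in a voiced consonant (*zomuw*, *dov*); -zet when the stem ends in a vowel (*ike*, *itduwu*).
*tow*: final sound = /w/, a voiced consonant → -ba → *towba*.

towba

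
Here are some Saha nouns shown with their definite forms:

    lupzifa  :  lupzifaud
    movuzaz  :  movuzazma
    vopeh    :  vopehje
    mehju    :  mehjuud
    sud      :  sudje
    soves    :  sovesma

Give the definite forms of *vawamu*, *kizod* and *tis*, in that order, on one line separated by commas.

vawamuud, kizodje, tisma

The suffix is conditioned by the final sound: -ma when the stem ends in a sibilant (*movuzaz*, *soves*); -je when the stem ends in a non-sibilant consonant (*vopeh*, *sud*); -ud when the stem ends in a vowel (*lupzifa*, *mehju*).
The final sound of *vawamu* is /u/, which is a vowel, so the suffix is -ud, giving *vawamuud*.
Since the final sound of *kizod* is /d/ (a non-sibilant consonant), it takes -je, giving *kizodje*.
Since the final sound of *tis* is /s/ (a sibilant), it takes -ma, giving *tisma*.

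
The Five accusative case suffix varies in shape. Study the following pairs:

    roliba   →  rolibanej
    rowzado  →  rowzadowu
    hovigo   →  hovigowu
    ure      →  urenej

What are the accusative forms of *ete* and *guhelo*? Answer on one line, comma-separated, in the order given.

The pattern is rounding harmony: -wu when the last vowel of the stem is a rounded vowel (*rowzado*, *hovigo*); -nej when the last vowel of the stem is an unrounded vowel (*roliba*, *ure*).
Since the last vowel of *ete* is /e/ (an unrounded vowel), it takes -nej, giving *etenej*.
*guhelo* — last vowel /o/ (a rounded vowel) → -wu → *guhelowu*.

etenej, guhelowu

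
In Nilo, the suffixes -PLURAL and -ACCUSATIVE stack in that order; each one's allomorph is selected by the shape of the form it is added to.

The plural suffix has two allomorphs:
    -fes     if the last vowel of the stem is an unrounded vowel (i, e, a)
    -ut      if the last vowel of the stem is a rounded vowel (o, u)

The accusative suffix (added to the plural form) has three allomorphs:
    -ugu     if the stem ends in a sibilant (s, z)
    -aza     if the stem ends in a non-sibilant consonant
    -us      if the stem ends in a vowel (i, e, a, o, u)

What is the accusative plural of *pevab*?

Since the last vowel of *pevab* is /a/ (an unrounded vowel), it takes -fes, giving *pevabfes*.
Since the final sound of the plural form *pevabfes* is /s/ (a sibilant), it takes -ugu, giving *pevabfesugu*.

pevabfesugu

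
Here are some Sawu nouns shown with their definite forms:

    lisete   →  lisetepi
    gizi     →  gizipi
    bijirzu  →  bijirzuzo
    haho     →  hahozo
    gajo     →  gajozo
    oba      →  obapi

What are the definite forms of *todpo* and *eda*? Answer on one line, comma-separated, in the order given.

todpozo, edapi

Looking at the last vowel of each stem: -zo when the last vowel of the stem is a rounded vowel (*bijirzu*, *haho*, *gajo*); -pi when the last vowel of the stem is an unrounded vowel (*lisete*, *gizi*, *oba*).
Since the last vowel of *todpo* is /o/ (a rounded vowel), it takes -zo, giving *todpozo*.
*eda*: last vowel = /a/, an unrounded vowel → -pi → *edapi*.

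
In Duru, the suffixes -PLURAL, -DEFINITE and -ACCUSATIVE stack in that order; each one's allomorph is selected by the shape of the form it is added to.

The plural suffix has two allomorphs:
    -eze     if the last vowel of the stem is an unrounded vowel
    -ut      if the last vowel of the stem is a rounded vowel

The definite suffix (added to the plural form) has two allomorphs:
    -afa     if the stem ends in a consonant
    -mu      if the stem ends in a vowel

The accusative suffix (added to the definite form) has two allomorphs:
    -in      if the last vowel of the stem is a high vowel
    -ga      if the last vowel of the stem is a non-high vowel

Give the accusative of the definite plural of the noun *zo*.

The last vowel of *zo* is /o/, which is a rounded vowel, so the plural suffix is -ut, giving *zout*.
The final sound of the plural form *zout* is /t/, which is a consonant, so the definite suffix is -afa, giving *zoutafa*.
The definite form *zoutafa*: last vowel = /a/, a non-high vowel → -ga → *zoutafaga*.

zoutafaga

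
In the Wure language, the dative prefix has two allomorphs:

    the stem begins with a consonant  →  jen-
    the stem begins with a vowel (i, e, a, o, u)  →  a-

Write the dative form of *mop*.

jenmop

*mop*: first sound = /m/, a consonant → jen- → *jenmop*.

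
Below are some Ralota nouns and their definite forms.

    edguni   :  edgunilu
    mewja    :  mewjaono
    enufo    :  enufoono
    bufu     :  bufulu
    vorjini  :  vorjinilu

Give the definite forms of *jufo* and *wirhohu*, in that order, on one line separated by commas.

The alternation tracks the last vowel of the stem — -lu when the last vowel of the stem is a high vowel (*edguni*, *bufu*, *vorjini*); -ono when the last vowel of the stem is a non-high vowel (*mewja*, *enufo*).
*jufo*: last vowel = /o/, a non-high vowel → -ono → *jufoono*.
*wirhohu*: last vowel = /u/, a high vowel → -lu → *wirhohulu*.

jufoono, wirhohulu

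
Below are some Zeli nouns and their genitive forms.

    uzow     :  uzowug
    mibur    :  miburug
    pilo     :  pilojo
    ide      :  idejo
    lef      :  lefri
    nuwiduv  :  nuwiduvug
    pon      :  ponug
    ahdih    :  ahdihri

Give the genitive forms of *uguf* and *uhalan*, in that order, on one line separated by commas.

ugufri, uhalanug

The alternation tracks the final sound of the stem — -ri when the stem ends in a voiceless consonant (*lef*, *ahdih*); -ug when the stem ends in a voiced consonant (*uzow*, *mibur*, *nuwiduv*, *pon*); -jo when the stem ends in a vowel (*pilo*, *ide*).
The final sound of *uguf* is /f/, which is a voiceless consonant, so the suffix is -ri, giving *ugufri*.
*uhalan*: final sound = /n/, a voiced consonant → -ug → *uhalanug*.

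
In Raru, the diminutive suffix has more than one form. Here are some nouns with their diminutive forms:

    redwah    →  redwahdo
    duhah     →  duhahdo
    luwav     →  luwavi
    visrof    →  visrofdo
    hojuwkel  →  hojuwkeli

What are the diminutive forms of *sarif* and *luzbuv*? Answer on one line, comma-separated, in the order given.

sarifdo, luzbuvi

The suffix is conditioned by the final consonant: -do when the stem ends in a voiceless consonant (*redwah*, *duhah*, *visrof*); -i when the stem ends in a voiced consonant (*luwav*, *hojuwkel*).
*sarif* — final consonant /f/ (voiceless) → -do → *sarifdo*.
The final consonant of *luzbuv* is /v/, which is voiced, so the suffix is -i, giving *luzbuvi*.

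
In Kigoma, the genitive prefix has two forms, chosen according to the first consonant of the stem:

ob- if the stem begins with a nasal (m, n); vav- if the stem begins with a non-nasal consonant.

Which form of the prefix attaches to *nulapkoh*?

ob-

*nulapkoh*: first consonant = /n/, a nasal → ob-.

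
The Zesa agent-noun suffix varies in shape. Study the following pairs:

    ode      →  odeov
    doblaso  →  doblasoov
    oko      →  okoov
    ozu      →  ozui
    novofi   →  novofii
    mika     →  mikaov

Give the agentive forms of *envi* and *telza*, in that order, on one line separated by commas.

The alternation tracks the last vowel of the stem — -i when the last vowel of the stem is a high vowel (*ozu*, *novofi*); -ov when the last vowel of the stem is a non-high vowel (*ode*, *doblaso*, *oko*, *mika*).
The last vowel of *envi* is /i/, which is a high vowel, so the suffix is -i, giving *envii*.
*telza* — last vowel /a/ (a non-high vowel) → -ov → *telzaov*.

envii, telzaov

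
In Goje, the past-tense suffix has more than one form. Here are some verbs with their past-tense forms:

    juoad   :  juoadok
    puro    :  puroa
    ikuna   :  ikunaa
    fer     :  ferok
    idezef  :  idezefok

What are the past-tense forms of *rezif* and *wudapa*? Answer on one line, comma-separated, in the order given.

The pattern is consonant vs. vowel: -ok when the stem ends in a consonant (*juoad*, *fer*, *idezef*); -a when the stem ends in a vowel (*puro*, *ikuna*).
*rezif* — final sound /f/ (a consonant) → -ok → *rezifok*.
*wudapa* — final sound /a/ (a vowel) → -a → *wudapaa*.

rezifok, wudapaa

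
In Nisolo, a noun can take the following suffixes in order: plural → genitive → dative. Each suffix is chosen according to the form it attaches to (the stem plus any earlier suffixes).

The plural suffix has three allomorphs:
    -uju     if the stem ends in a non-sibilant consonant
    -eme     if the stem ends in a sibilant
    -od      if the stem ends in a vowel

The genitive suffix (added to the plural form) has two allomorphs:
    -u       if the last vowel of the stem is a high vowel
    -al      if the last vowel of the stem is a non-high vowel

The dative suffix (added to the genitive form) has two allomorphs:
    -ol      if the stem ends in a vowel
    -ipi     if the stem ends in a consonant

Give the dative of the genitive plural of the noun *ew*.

ewujuuol

*ew*: final sound = /w/, a non-sibilant consonant → -uju → *ewuju*.
The plural form *ewuju* — last vowel /u/ (a high vowel) → -u → *ewujuu*.
The genitive form *ewujuu*: final sound = /u/, a vowel → -ol → *ewujuuol*.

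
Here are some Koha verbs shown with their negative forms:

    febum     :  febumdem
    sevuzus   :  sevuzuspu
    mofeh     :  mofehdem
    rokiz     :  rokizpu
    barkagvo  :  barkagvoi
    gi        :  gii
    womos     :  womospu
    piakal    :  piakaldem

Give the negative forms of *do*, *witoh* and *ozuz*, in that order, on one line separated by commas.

The suffix is conditioned by the final sound: -pu when the stem ends in a sibilant (*sevuzus*, *rokiz*, *womos*); -dem when the stem ends in a non-sibilant consonant (*febum*, *mofeh*, *piakal*); -i when the stem ends in a vowel (*barkagvo*, *gi*).
*do* — final sound /o/ (a vowel) → -i → *doi*.
*witoh*: final sound = /h/, a non-sibilant consonant → -dem → *witohdem*.
Since the final sound of *ozuz* is /z/ (a sibilant), it takes -pu, giving *ozuzpu*.

doi, witohdem, ozuzpu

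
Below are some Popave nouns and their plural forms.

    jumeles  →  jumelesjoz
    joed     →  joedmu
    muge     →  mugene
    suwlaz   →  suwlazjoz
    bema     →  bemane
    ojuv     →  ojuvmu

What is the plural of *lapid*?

lapidmu

The alternation tracks the final sound of the stem — -joz when the stem ends in a sibilant (*jumeles*, *suwlaz*); -mu when the stem ends in a non-sibilant consonant (*joed*, *ojuv*); -ne when the stem ends in a vowel (*muge*, *bema*).
Since the final sound of *lapid* is /d/ (a non-sibilant consonant), it takes -mu, giving *lapidmu*.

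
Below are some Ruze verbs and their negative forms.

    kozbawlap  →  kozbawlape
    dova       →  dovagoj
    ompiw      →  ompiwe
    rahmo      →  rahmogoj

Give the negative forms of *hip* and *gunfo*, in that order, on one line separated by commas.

hipe, gunfogoj

Looking at the final sound of each stem: -e when the stem ends in a consonant (*kozbawlap*, *ompiw*); -goj when the stem ends in a vowel (*dova*, *rahmo*).
Since the final sound of *hip* is /p/ (a consonant), it takes -e, giving *hipe*.
Since the final sound of *gunfo* is /o/ (a vowel), it takes -goj, giving *gunfogoj*.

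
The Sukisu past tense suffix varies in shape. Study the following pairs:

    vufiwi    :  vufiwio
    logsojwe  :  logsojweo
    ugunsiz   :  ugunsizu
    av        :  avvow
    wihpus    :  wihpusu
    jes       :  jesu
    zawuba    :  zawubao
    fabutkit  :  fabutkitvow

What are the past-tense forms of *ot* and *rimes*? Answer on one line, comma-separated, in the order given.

otvow, rimesu

The pattern is sibilance of the final sound: -u when the stem ends in a sibilant (*ugunsiz*, *wihpus*, *jes*); -vow when the stem ends in a non-sibilant consonant (*av*, *fabutkit*); -o when the stem ends in a vowel (*vufiwi*, *logsojwe*, *zawuba*).
*ot* — final sound /t/ (a non-sibilant consonant) → -vow → *otvow*.
*rimes*: final sound = /s/, a sibilant → -u → *rimesu*.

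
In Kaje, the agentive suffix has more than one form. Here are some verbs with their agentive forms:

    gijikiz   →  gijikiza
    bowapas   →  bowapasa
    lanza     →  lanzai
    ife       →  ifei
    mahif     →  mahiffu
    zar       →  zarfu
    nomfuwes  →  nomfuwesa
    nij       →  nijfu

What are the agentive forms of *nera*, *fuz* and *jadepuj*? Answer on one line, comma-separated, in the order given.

The suffix is conditioned by the final sound: -a when the stem ends in a sibilant (*gijikiz*, *bowapas*, *nomfuwes*); -fu when the stem ends in a non-sibilant consonant (*mahif*, *zar*, *nij*); -i when the stem ends in a vowel (*lanza*, *ife*).
*nera*: final sound = /a/, a vowel → -i → *nerai*.
*fuz*: final sound = /z/, a sibilant → -a → *fuza*.
*jadepuj* — final sound /j/ (a non-sibilant consonant) → -fu → *jadepujfu*.

nerai, fuza, jadepujfu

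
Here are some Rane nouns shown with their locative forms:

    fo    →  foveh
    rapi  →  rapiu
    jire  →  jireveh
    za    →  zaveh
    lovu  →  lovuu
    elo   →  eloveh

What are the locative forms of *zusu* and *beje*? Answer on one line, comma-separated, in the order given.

The suffix is conditioned by the last vowel: -u when the last vowel of the stem is a high vowel (*rapi*, *lovu*); -veh when the last vowel of the stem is a non-high vowel (*fo*, *jire*, *za*, *elo*).
*zusu* — last vowel /u/ (a high vowel) → -u → *zusuu*.
The last vowel of *beje* is /e/, which is a non-high vowel, so the suffix is -veh, giving *bejeveh*.

zusuu, bejeveh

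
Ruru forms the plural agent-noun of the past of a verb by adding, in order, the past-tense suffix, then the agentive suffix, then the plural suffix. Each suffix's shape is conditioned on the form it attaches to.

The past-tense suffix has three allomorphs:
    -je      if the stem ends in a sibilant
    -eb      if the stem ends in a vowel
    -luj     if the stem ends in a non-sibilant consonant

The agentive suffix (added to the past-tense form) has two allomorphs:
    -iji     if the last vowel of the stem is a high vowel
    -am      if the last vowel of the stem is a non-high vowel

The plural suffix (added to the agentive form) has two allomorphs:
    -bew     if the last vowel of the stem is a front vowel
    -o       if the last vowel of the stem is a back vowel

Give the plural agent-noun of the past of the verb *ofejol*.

ofejollujijibew

The final sound of *ofejol* is /l/, which is a non-sibilant consonant, so the past-tense suffix is -luj, giving *ofejolluj*.
The past-tense form *ofejolluj*: last vowel = /u/, a high vowel → -iji → *ofejollujiji*.
The agentive form *ofejollujiji* — last vowel /i/ (a front vowel) → -bew → *ofejollujijibew*.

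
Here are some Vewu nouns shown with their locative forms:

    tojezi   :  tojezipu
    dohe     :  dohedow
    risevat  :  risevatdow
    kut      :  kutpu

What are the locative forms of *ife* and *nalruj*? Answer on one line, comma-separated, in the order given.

The pattern is height harmony: -pu when the last vowel of the stem is a high vowel (*tojezi*, *kut*); -dow when the last vowel of the stem is a non-high vowel (*dohe*, *risevat*).
The last vowel of *ife* is /e/, which is a non-high vowel, so the suffix is -dow, giving *ifedow*.
*nalruj* — last vowel /u/ (a high vowel) → -pu → *nalrujpu*.

ifedow, nalrujpu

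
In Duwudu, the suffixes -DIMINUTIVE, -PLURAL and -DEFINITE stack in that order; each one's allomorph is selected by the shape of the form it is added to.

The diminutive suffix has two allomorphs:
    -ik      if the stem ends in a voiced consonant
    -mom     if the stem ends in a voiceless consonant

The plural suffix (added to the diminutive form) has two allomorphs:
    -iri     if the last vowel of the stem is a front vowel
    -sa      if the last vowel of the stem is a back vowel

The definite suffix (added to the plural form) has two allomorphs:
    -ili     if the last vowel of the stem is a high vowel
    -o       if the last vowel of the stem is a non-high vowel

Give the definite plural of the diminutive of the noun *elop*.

The final consonant of *elop* is /p/, which is voiceless, so the diminutive suffix is -mom, giving *elopmom*.
The diminutive form *elopmom*: last vowel = /o/, a back vowel → -sa → *elopmomsa*.
The plural form *elopmomsa* — last vowel /a/ (a non-high vowel) → -o → *elopmomsao*.

elopmomsao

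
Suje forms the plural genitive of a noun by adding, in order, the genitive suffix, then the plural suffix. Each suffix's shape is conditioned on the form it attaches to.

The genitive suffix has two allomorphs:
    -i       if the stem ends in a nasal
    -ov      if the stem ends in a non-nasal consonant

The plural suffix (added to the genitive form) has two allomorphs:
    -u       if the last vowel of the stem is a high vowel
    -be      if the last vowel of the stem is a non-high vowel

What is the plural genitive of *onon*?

ononiu

*onon*: final consonant = /n/, a nasal → -i → *ononi*.
The last vowel of the genitive form *ononi* is /i/, which is a high vowel, so the plural suffix is -u, giving *ononiu*.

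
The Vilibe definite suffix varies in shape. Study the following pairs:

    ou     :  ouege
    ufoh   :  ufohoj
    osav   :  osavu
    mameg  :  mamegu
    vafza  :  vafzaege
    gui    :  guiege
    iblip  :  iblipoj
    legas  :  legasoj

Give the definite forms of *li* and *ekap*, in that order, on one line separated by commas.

liege, ekapoj

The alternation tracks the final sound of the stem — -oj when the stem ends in a voiceless consonant (*ufoh*, *iblip*, *legas*); -u when the stem ends in a voiced consonant (*osav*, *mameg*); -ege when the stem ends in a vowel (*ou*, *vafza*, *gui*).
Since the final sound of *li* is /i/ (a vowel), it takes -ege, giving *liege*.
*ekap* — final sound /p/ (a voiceless consonant) → -oj → *ekapoj*.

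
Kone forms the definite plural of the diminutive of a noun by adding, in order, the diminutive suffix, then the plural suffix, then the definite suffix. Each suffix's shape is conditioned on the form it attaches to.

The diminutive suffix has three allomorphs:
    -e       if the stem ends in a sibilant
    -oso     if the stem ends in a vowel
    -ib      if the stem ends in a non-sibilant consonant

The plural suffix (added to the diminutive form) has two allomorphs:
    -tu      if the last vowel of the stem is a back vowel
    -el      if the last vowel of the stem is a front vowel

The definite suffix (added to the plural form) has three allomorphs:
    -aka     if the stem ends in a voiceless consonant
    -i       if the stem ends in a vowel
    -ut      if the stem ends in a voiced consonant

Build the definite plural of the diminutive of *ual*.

ualibelut

*ual* — final sound /l/ (a non-sibilant consonant) → -ib → *ualib*.
The last vowel of the diminutive form *ualib* is /i/, which is a front vowel, so the plural suffix is -el, giving *ualibel*.
The plural form *ualibel*: final sound = /l/, a voiced consonant → -ut → *ualibelut*.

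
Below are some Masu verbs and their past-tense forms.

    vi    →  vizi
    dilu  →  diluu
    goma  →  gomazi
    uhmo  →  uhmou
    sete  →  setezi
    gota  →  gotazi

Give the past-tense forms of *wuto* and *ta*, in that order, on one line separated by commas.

The pattern is rounding harmony: -u when the last vowel of the stem is a rounded vowel (*dilu*, *uhmo*); -zi when the last vowel of the stem is an unrounded vowel (*vi*, *goma*, *sete*, *gota*).
*wuto*: last vowel = /o/, a rounded vowel → -u → *wutou*.
Since the last vowel of *ta* is /a/ (an unrounded vowel), it takes -zi, giving *tazi*.

wutou, tazi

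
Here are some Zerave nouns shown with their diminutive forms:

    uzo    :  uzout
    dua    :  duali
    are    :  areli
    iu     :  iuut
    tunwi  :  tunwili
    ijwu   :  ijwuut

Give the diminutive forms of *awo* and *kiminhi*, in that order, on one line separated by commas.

awout, kiminhili

Looking at the last vowel of each stem: -ut when the last vowel of the stem is a rounded vowel (*uzo*, *iu*, *ijwu*); -li when the last vowel of the stem is an unrounded vowel (*dua*, *are*, *tunwi*).
The last vowel of *awo* is /o/, which is a rounded vowel, so the suffix is -ut, giving *awout*.
Since the last vowel of *kiminhi* is /i/ (an unrounded vowel), it takes -li, giving *kiminhili*.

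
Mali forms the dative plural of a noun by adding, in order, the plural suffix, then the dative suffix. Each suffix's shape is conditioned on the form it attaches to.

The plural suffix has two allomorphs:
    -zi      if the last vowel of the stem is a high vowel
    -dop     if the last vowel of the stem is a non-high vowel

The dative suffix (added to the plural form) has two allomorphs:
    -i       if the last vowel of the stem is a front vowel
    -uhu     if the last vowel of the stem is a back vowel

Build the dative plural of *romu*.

*romu*: last vowel = /u/, a high vowel → -zi → *romuzi*.
The plural form *romuzi*: last vowel = /i/, a front vowel → -i → *romuzii*.

romuzii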